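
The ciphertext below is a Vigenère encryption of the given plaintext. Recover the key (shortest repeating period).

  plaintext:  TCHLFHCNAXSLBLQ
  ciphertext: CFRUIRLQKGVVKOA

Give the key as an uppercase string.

JDK

  i= 0: C-T =  9 → J
  i= 1: F-C =  3 → D
  i= 2: R-H = 10 → K
  i= 3: U-L =  9 → J
  i= 4: I-F =  3 → D
  i= 5: R-H = 10 → K
  i= 6: L-C =  9 → J
  i= 7: Q-N =  3 → D
  i= 8: K-A = 10 → K
  i= 9: G-X =  9 → J
  i=10: V-S =  3 → D
  i=11: V-L = 10 → K
  i=12: K-B =  9 → J
  i=13: O-L =  3 → D
  i=14: A-Q = 10 → K
  shifts repeat with period 3: JDK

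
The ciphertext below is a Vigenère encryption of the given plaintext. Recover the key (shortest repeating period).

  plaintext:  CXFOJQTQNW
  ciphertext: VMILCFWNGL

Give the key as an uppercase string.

  i= 0: V-C = 19 → T
  i= 1: M-X = 15 → P
  i= 2: I-F =  3 → D
  i= 3: L-O = 23 → X
  i= 4: C-J = 19 → T
  i= 5: F-Q = 15 → P
  i= 6: W-T =  3 → D
  i= 7: N-Q = 23 → X
  i= 8: G-N = 19 → T
  i= 9: L-W = 15 → P
  shifts repeat with period 4: TPDX

TPDX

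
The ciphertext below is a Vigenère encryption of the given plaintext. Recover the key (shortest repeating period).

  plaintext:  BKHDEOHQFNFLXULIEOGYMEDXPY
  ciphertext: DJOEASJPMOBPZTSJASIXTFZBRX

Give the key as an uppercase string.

CZHBWE

  i= 0: D-B =  2 → C
  i= 1: J-K = 25 → Z
  i= 2: O-H =  7 → H
  i= 3: E-D =  1 → B
  i= 4: A-E = 22 → W
  i= 5: S-O =  4 → E
  i= 6: J-H =  2 → C
  i= 7: P-Q = 25 → Z
  i= 8: M-F =  7 → H
  i= 9: O-N =  1 → B
  i=10: B-F = 22 → W
  i=11: P-L =  4 → E
  i=12: Z-X =  2 → C
  i=13: T-U = 25 → Z
  i=14: S-L =  7 → H
  i=15: J-I =  1 → B
  i=16: A-E = 22 → W
  i=17: S-O =  4 → E
  i=18: I-G =  2 → C
  i=19: X-Y = 25 → Z
  i=20: T-M =  7 → H
  i=21: F-E =  1 → B
  i=22: Z-D = 22 → W
  i=23: B-X =  4 → E
  i=24: R-P =  2 → C
  i=25: X-Y = 25 → Z
  shifts repeat with period 6: CZHBWE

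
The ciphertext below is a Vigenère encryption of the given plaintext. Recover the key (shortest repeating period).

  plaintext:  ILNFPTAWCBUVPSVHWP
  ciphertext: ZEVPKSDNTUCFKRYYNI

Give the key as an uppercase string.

  i= 0: Z-I = 17 → R
  i= 1: E-L = 19 → T
  i= 2: V-N =  8 → I
  i= 3: P-F = 10 → K
  i= 4: K-P = 21 → V
  i= 5: S-T = 25 → Z
  i= 6: D-A =  3 → D
  i= 7: N-W = 17 → R
  i= 8: T-C = 17 → R
  i= 9: U-B = 19 → T
  i=10: C-U =  8 → I
  i=11: F-V = 10 → K
  i=12: K-P = 21 → V
  i=13: R-S = 25 → Z
  i=14: Y-V =  3 → D
  i=15: Y-H = 17 → R
  i=16: N-W = 17 → R
  i=17: I-P = 19 → T
  shifts repeat with period 8: RTIKVZDR

RTIKVZDR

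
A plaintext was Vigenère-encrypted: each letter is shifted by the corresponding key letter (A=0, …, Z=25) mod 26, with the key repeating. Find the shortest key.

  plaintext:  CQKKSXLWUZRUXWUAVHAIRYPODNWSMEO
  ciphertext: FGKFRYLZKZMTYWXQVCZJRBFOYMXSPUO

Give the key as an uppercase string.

  i= 0: F-C =  3 → D
  i= 1: G-Q = 16 → Q
  i= 2: K-K =  0 → A
  i= 3: F-K = 21 → V
  i= 4: R-S = 25 → Z
  i= 5: Y-X =  1 → B
  i= 6: L-L =  0 → A
  i= 7: Z-W =  3 → D
  i= 8: K-U = 16 → Q
  i= 9: Z-Z =  0 → A
  i=10: M-R = 21 → V
  i=11: T-U = 25 → Z
  i=12: Y-X =  1 → B
  i=13: W-W =  0 → A
  i=14: X-U =  3 → D
  i=15: Q-A = 16 → Q
  i=16: V-V =  0 → A
  i=17: C-H = 21 → V
  i=18: Z-A = 25 → Z
  i=19: J-I =  1 → B
  i=20: R-R =  0 → A
  i=21: B-Y =  3 → D
  i=22: F-P = 16 → Q
  i=23: O-O =  0 → A
  i=24: Y-D = 21 → V
  i=25: M-N = 25 → Z
  i=26: X-W =  1 → B
  i=27: S-S =  0 → A
  i=28: P-M =  3 → D
  i=29: U-E = 16 → Q
  i=30: O-O =  0 → A
  shifts repeat with period 7: DQAVZBA

DQAVZBA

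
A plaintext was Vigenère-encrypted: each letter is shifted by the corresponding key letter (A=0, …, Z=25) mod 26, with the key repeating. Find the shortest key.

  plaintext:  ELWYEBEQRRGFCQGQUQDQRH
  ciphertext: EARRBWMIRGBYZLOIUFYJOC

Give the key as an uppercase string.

APVTXVIS

  i= 0: E-E =  0 → A
  i= 1: A-L = 15 → P
  i= 2: R-W = 21 → V
  i= 3: R-Y = 19 → T
  i= 4: B-E = 23 → X
  i= 5: W-B = 21 → V
  i= 6: M-E =  8 → I
  i= 7: I-Q = 18 → S
  i= 8: R-R =  0 → A
  i= 9: G-R = 15 → P
  i=10: B-G = 21 → V
  i=11: Y-F = 19 → T
  i=12: Z-C = 23 → X
  i=13: L-Q = 21 → V
  i=14: O-G =  8 → I
  i=15: I-Q = 18 → S
  i=16: U-U =  0 → A
  i=17: F-Q = 15 → P
  i=18: Y-D = 21 → V
  i=19: J-Q = 19 → T
  i=20: O-R = 23 → X
  i=21: C-H = 21 → V
  shifts repeat with period 8: APVTXVIS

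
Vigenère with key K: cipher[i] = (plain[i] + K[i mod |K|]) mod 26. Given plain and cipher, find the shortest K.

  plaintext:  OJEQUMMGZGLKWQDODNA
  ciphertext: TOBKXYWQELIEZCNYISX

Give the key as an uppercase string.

FFXUDMKK

  i= 0: T-O =  5 → F
  i= 1: O-J =  5 → F
  i= 2: B-E = 23 → X
  i= 3: K-Q = 20 → U
  i= 4: X-U =  3 → D
  i= 5: Y-M = 12 → M
  i= 6: W-M = 10 → K
  i= 7: Q-G = 10 → K
  i= 8: E-Z =  5 → F
  i= 9: L-G =  5 → F
  i=10: I-L = 23 → X
  i=11: E-K = 20 → U
  i=12: Z-W =  3 → D
  i=13: C-Q = 12 → M
  i=14: N-D = 10 → K
  i=15: Y-O = 10 → K
  i=16: I-D =  5 → F
  i=17: S-N =  5 → F
  i=18: X-A = 23 → X
  shifts repeat with period 8: FFXUDMKK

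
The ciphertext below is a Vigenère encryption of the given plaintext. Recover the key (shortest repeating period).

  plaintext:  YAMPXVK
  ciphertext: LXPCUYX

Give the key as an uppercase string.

  i= 0: L-Y = 13 → N
  i= 1: X-A = 23 → X
  i= 2: P-M =  3 → D
  i= 3: C-P = 13 → N
  i= 4: U-X = 23 → X
  i= 5: Y-V =  3 → D
  i= 6: X-K = 13 → N
  shifts repeat with period 3: NXD

NXD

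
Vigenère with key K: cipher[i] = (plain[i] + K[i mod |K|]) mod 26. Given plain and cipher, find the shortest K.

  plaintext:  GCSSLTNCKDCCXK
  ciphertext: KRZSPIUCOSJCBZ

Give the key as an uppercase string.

  i= 0: K-G =  4 → E
  i= 1: R-C = 15 → P
  i= 2: Z-S =  7 → H
  i= 3: S-S =  0 → A
  i= 4: P-L =  4 → E
  i= 5: I-T = 15 → P
  i= 6: U-N =  7 → H
  i= 7: C-C =  0 → A
  i= 8: O-K =  4 → E
  i= 9: S-D = 15 → P
  i=10: J-C =  7 → H
  i=11: C-C =  0 → A
  i=12: B-X =  4 → E
  i=13: Z-K = 15 → P
  shifts repeat with period 4: EPHA

EPHA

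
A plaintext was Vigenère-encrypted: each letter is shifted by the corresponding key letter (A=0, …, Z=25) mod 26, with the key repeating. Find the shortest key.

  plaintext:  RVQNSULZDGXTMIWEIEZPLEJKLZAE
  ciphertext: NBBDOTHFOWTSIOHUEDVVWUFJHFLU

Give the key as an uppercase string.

  i= 0: N-R = 22 → W
  i= 1: B-V =  6 → G
  i= 2: B-Q = 11 → L
  i= 3: D-N = 16 → Q
  i= 4: O-S = 22 → W
  i= 5: T-U = 25 → Z
  i= 6: H-L = 22 → W
  i= 7: F-Z =  6 → G
  i= 8: O-D = 11 → L
  i= 9: W-G = 16 → Q
  i=10: T-X = 22 → W
  i=11: S-T = 25 → Z
  i=12: I-M = 22 → W
  i=13: O-I =  6 → G
  i=14: H-W = 11 → L
  i=15: U-E = 16 → Q
  i=16: E-I = 22 → W
  i=17: D-E = 25 → Z
  i=18: V-Z = 22 → W
  i=19: V-P =  6 → G
  i=20: W-L = 11 → L
  i=21: U-E = 16 → Q
  i=22: F-J = 22 → W
  i=23: J-K = 25 → Z
  i=24: H-L = 22 → W
  i=25: F-Z =  6 → G
  i=26: L-A = 11 → L
  i=27: U-E = 16 → Q
  shifts repeat with period 6: WGLQWZ

WGLQWZ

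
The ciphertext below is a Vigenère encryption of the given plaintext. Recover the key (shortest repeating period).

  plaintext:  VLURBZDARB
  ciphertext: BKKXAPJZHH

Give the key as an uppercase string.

GZQ

  i= 0: B-V =  6 → G
  i= 1: K-L = 25 → Z
  i= 2: K-U = 16 → Q
  i= 3: X-R =  6 → G
  i= 4: A-B = 25 → Z
  i= 5: P-Z = 16 → Q
  i= 6: J-D =  6 → G
  i= 7: Z-A = 25 → Z
  i= 8: H-R = 16 → Q
  i= 9: H-B =  6 → G
  shifts repeat with period 3: GZQ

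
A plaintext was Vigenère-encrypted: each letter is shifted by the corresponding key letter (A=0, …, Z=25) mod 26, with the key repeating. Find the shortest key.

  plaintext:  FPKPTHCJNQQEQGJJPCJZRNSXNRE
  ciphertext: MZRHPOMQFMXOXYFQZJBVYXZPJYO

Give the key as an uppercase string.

  i= 0: M-F =  7 → H
  i= 1: Z-P = 10 → K
  i= 2: R-K =  7 → H
  i= 3: H-P = 18 → S
  i= 4: P-T = 22 → W
  i= 5: O-H =  7 → H
  i= 6: M-C = 10 → K
  i= 7: Q-J =  7 → H
  i= 8: F-N = 18 → S
  i= 9: M-Q = 22 → W
  i=10: X-Q =  7 → H
  i=11: O-E = 10 → K
  i=12: X-Q =  7 → H
  i=13: Y-G = 18 → S
  i=14: F-J = 22 → W
  i=15: Q-J =  7 → H
  i=16: Z-P = 10 → K
  i=17: J-C =  7 → H
  i=18: B-J = 18 → S
  i=19: V-Z = 22 → W
  i=20: Y-R =  7 → H
  i=21: X-N = 10 → K
  i=22: Z-S =  7 → H
  i=23: P-X = 18 → S
  i=24: J-N = 22 → W
  i=25: Y-R =  7 → H
  i=26: O-E = 10 → K
  shifts repeat with period 5: HKHSW

HKHSW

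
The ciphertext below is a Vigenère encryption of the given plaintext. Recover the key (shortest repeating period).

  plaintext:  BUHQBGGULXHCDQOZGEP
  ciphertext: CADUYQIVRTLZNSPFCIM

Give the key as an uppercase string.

  i= 0: C-B =  1 → B
  i= 1: A-U =  6 → G
  i= 2: D-H = 22 → W
  i= 3: U-Q =  4 → E
  i= 4: Y-B = 23 → X
  i= 5: Q-G = 10 → K
  i= 6: I-G =  2 → C
  i= 7: V-U =  1 → B
  i= 8: R-L =  6 → G
  i= 9: T-X = 22 → W
  i=10: L-H =  4 → E
  i=11: Z-C = 23 → X
  i=12: N-D = 10 → K
  i=13: S-Q =  2 → C
  i=14: P-O =  1 → B
  i=15: F-Z =  6 → G
  i=16: C-G = 22 → W
  i=17: I-E =  4 → E
  i=18: M-P = 23 → X
  shifts repeat with period 7: BGWEXKC

BGWEXKC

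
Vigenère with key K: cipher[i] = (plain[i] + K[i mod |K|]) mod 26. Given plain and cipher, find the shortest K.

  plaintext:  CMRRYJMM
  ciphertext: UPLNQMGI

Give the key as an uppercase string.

  i= 0: U-C = 18 → S
  i= 1: P-M =  3 → D
  i= 2: L-R = 20 → U
  i= 3: N-R = 22 → W
  i= 4: Q-Y = 18 → S
  i= 5: M-J =  3 → D
  i= 6: G-M = 20 → U
  i= 7: I-M = 22 → W
  shifts repeat with period 4: SDUW

SDUW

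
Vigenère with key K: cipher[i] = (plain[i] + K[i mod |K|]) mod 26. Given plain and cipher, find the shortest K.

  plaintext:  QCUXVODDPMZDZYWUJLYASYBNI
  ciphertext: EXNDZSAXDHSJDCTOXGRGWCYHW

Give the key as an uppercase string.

OVTGEEXU

  i= 0: E-Q = 14 → O
  i= 1: X-C = 21 → V
  i= 2: N-U = 19 → T
  i= 3: D-X =  6 → G
  i= 4: Z-V =  4 → E
  i= 5: S-O =  4 → E
  i= 6: A-D = 23 → X
  i= 7: X-D = 20 → U
  i= 8: D-P = 14 → O
  i= 9: H-M = 21 → V
  i=10: S-Z = 19 → T
  i=11: J-D =  6 → G
  i=12: D-Z =  4 → E
  i=13: C-Y =  4 → E
  i=14: T-W = 23 → X
  i=15: O-U = 20 → U
  i=16: X-J = 14 → O
  i=17: G-L = 21 → V
  i=18: R-Y = 19 → T
  i=19: G-A =  6 → G
  i=20: W-S =  4 → E
  i=21: C-Y =  4 → E
  i=22: Y-B = 23 → X
  i=23: H-N = 20 → U
  i=24: W-I = 14 → O
  shifts repeat with period 8: OVTGEEXU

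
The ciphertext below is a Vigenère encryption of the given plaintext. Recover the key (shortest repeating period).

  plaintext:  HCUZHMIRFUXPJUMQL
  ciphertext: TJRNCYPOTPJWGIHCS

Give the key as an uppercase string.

MHXOV

  i= 0: T-H = 12 → M
  i= 1: J-C =  7 → H
  i= 2: R-U = 23 → X
  i= 3: N-Z = 14 → O
  i= 4: C-H = 21 → V
  i= 5: Y-M = 12 → M
  i= 6: P-I =  7 → H
  i= 7: O-R = 23 → X
  i= 8: T-F = 14 → O
  i= 9: P-U = 21 → V
  i=10: J-X = 12 → M
  i=11: W-P =  7 → H
  i=12: G-J = 23 → X
  i=13: I-U = 14 → O
  i=14: H-M = 21 → V
  i=15: C-Q = 12 → M
  i=16: S-L =  7 → H
  shifts repeat with period 5: MHXOV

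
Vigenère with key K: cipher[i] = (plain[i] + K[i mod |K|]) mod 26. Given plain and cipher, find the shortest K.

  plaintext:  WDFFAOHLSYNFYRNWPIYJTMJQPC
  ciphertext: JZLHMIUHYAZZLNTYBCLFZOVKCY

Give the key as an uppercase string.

  i= 0: J-W = 13 → N
  i= 1: Z-D = 22 → W
  i= 2: L-F =  6 → G
  i= 3: H-F =  2 → C
  i= 4: M-A = 12 → M
  i= 5: I-O = 20 → U
  i= 6: U-H = 13 → N
  i= 7: H-L = 22 → W
  i= 8: Y-S =  6 → G
  i= 9: A-Y =  2 → C
  i=10: Z-N = 12 → M
  i=11: Z-F = 20 → U
  i=12: L-Y = 13 → N
  i=13: N-R = 22 → W
  i=14: T-N =  6 → G
  i=15: Y-W =  2 → C
  i=16: B-P = 12 → M
  i=17: C-I = 20 → U
  i=18: L-Y = 13 → N
  i=19: F-J = 22 → W
  i=20: Z-T =  6 → G
  i=21: O-M =  2 → C
  i=22: V-J = 12 → M
  i=23: K-Q = 20 → U
  i=24: C-P = 13 → N
  i=25: Y-C = 22 → W
  shifts repeat with period 6: NWGCMU

NWGCMU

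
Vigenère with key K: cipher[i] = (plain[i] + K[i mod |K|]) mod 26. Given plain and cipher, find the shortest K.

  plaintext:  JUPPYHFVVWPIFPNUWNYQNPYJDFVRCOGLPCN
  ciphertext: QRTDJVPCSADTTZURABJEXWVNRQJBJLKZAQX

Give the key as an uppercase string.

  i= 0: Q-J =  7 → H
  i= 1: R-U = 23 → X
  i= 2: T-P =  4 → E
  i= 3: D-P = 14 → O
  i= 4: J-Y = 11 → L
  i= 5: V-H = 14 → O
  i= 6: P-F = 10 → K
  i= 7: C-V =  7 → H
  i= 8: S-V = 23 → X
  i= 9: A-W =  4 → E
  i=10: D-P = 14 → O
  i=11: T-I = 11 → L
  i=12: T-F = 14 → O
  i=13: Z-P = 10 → K
  i=14: U-N =  7 → H
  i=15: R-U = 23 → X
  i=16: A-W =  4 → E
  i=17: B-N = 14 → O
  i=18: J-Y = 11 → L
  i=19: E-Q = 14 → O
  i=20: X-N = 10 → K
  i=21: W-P =  7 → H
  i=22: V-Y = 23 → X
  i=23: N-J =  4 → E
  i=24: R-D = 14 → O
  i=25: Q-F = 11 → L
  i=26: J-V = 14 → O
  i=27: B-R = 10 → K
  i=28: J-C =  7 → H
  i=29: L-O = 23 → X
  i=30: K-G =  4 → E
  i=31: Z-L = 14 → O
  i=32: A-P = 11 → L
  i=33: Q-C = 14 → O
  i=34: X-N = 10 → K
  shifts repeat with period 7: HXEOLOK

HXEOLOK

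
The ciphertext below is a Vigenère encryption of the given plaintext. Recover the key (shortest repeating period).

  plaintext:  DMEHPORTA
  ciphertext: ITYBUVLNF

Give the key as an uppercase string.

  i= 0: I-D =  5 → F
  i= 1: T-M =  7 → H
  i= 2: Y-E = 20 → U
  i= 3: B-H = 20 → U
  i= 4: U-P =  5 → F
  i= 5: V-O =  7 → H
  i= 6: L-R = 20 → U
  i= 7: N-T = 20 → U
  i= 8: F-A =  5 → F
  shifts repeat with period 4: FHUU

FHUU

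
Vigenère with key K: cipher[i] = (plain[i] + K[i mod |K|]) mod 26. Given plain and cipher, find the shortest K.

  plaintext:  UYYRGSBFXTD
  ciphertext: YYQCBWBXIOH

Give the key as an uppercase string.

  i= 0: Y-U =  4 → E
  i= 1: Y-Y =  0 → A
  i= 2: Q-Y = 18 → S
  i= 3: C-R = 11 → L
  i= 4: B-G = 21 → V
  i= 5: W-S =  4 → E
  i= 6: B-B =  0 → A
  i= 7: X-F = 18 → S
  i= 8: I-X = 11 → L
  i= 9: O-T = 21 → V
  i=10: H-D =  4 → E
  shifts repeat with period 5: EASLV

EASLV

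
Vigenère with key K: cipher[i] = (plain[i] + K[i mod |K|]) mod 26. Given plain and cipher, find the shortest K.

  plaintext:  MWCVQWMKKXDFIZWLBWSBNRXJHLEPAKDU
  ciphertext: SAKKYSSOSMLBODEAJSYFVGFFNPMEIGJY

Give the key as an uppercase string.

GEIPIW

  i= 0: S-M =  6 → G
  i= 1: A-W =  4 → E
  i= 2: K-C =  8 → I
  i= 3: K-V = 15 → P
  i= 4: Y-Q =  8 → I
  i= 5: S-W = 22 → W
  i= 6: S-M =  6 → G
  i= 7: O-K =  4 → E
  i= 8: S-K =  8 → I
  i= 9: M-X = 15 → P
  i=10: L-D =  8 → I
  i=11: B-F = 22 → W
  i=12: O-I =  6 → G
  i=13: D-Z =  4 → E
  i=14: E-W =  8 → I
  i=15: A-L = 15 → P
  i=16: J-B =  8 → I
  i=17: S-W = 22 → W
  i=18: Y-S =  6 → G
  i=19: F-B =  4 → E
  i=20: V-N =  8 → I
  i=21: G-R = 15 → P
  i=22: F-X =  8 → I
  i=23: F-J = 22 → W
  i=24: N-H =  6 → G
  i=25: P-L =  4 → E
  i=26: M-E =  8 → I
  i=27: E-P = 15 → P
  i=28: I-A =  8 → I
  i=29: G-K = 22 → W
  i=30: J-D =  6 → G
  i=31: Y-U =  4 → E
  shifts repeat with period 6: GEIPIW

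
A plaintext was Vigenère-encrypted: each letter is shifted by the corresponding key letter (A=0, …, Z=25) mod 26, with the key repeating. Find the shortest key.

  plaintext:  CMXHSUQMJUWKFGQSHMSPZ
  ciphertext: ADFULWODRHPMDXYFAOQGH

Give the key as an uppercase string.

  i= 0: A-C = 24 → Y
  i= 1: D-M = 17 → R
  i= 2: F-X =  8 → I
  i= 3: U-H = 13 → N
  i= 4: L-S = 19 → T
  i= 5: W-U =  2 → C
  i= 6: O-Q = 24 → Y
  i= 7: D-M = 17 → R
  i= 8: R-J =  8 → I
  i= 9: H-U = 13 → N
  i=10: P-W = 19 → T
  i=11: M-K =  2 → C
  i=12: D-F = 24 → Y
  i=13: X-G = 17 → R
  i=14: Y-Q =  8 → I
  i=15: F-S = 13 → N
  i=16: A-H = 19 → T
  i=17: O-M =  2 → C
  i=18: Q-S = 24 → Y
  i=19: G-P = 17 → R
  i=20: H-Z =  8 → I
  shifts repeat with period 6: YRINTC

YRINTC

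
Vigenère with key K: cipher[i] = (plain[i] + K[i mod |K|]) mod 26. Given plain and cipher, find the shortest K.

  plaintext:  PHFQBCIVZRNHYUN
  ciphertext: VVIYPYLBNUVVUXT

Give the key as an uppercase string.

GODIOWD

  i= 0: V-P =  6 → G
  i= 1: V-H = 14 → O
  i= 2: I-F =  3 → D
  i= 3: Y-Q =  8 → I
  i= 4: P-B = 14 → O
  i= 5: Y-C = 22 → W
  i= 6: L-I =  3 → D
  i= 7: B-V =  6 → G
  i= 8: N-Z = 14 → O
  i= 9: U-R =  3 → D
  i=10: V-N =  8 → I
  i=11: V-H = 14 → O
  i=12: U-Y = 22 → W
  i=13: X-U =  3 → D
  i=14: T-N =  6 → G
  shifts repeat with period 7: GODIOWD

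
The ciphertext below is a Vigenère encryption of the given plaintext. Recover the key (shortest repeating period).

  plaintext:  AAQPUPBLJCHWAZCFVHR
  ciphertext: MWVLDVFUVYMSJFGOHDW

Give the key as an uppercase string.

  i= 0: M-A = 12 → M
  i= 1: W-A = 22 → W
  i= 2: V-Q =  5 → F
  i= 3: L-P = 22 → W
  i= 4: D-U =  9 → J
  i= 5: V-P =  6 → G
  i= 6: F-B =  4 → E
  i= 7: U-L =  9 → J
  i= 8: V-J = 12 → M
  i= 9: Y-C = 22 → W
  i=10: M-H =  5 → F
  i=11: S-W = 22 → W
  i=12: J-A =  9 → J
  i=13: F-Z =  6 → G
  i=14: G-C =  4 → E
  i=15: O-F =  9 → J
  i=16: H-V = 12 → M
  i=17: D-H = 22 → W
  i=18: W-R =  5 → F
  shifts repeat with period 8: MWFWJGEJ

MWFWJGEJ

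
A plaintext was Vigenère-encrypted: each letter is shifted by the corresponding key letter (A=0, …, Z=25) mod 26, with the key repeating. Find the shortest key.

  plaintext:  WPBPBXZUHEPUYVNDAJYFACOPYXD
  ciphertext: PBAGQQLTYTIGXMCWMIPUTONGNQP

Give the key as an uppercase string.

TMZRP

  i= 0: P-W = 19 → T
  i= 1: B-P = 12 → M
  i= 2: A-B = 25 → Z
  i= 3: G-P = 17 → R
  i= 4: Q-B = 15 → P
  i= 5: Q-X = 19 → T
  i= 6: L-Z = 12 → M
  i= 7: T-U = 25 → Z
  i= 8: Y-H = 17 → R
  i= 9: T-E = 15 → P
  i=10: I-P = 19 → T
  i=11: G-U = 12 → M
  i=12: X-Y = 25 → Z
  i=13: M-V = 17 → R
  i=14: C-N = 15 → P
  i=15: W-D = 19 → T
  i=16: M-A = 12 → M
  i=17: I-J = 25 → Z
  i=18: P-Y = 17 → R
  i=19: U-F = 15 → P
  i=20: T-A = 19 → T
  i=21: O-C = 12 → M
  i=22: N-O = 25 → Z
  i=23: G-P = 17 → R
  i=24: N-Y = 15 → P
  i=25: Q-X = 19 → T
  i=26: P-D = 12 → M
  shifts repeat with period 5: TMZRP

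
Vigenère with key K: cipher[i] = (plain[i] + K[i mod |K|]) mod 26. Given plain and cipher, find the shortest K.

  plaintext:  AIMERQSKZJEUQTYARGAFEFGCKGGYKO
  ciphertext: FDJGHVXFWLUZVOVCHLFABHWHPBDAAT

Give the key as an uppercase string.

  i= 0: F-A =  5 → F
  i= 1: D-I = 21 → V
  i= 2: J-M = 23 → X
  i= 3: G-E =  2 → C
  i= 4: H-R = 16 → Q
  i= 5: V-Q =  5 → F
  i= 6: X-S =  5 → F
  i= 7: F-K = 21 → V
  i= 8: W-Z = 23 → X
  i= 9: L-J =  2 → C
  i=10: U-E = 16 → Q
  i=11: Z-U =  5 → F
  i=12: V-Q =  5 → F
  i=13: O-T = 21 → V
  i=14: V-Y = 23 → X
  i=15: C-A =  2 → C
  i=16: H-R = 16 → Q
  i=17: L-G =  5 → F
  i=18: F-A =  5 → F
  i=19: A-F = 21 → V
  i=20: B-E = 23 → X
  i=21: H-F =  2 → C
  i=22: W-G = 16 → Q
  i=23: H-C =  5 → F
  i=24: P-K =  5 → F
  i=25: B-G = 21 → V
  i=26: D-G = 23 → X
  i=27: A-Y =  2 → C
  i=28: A-K = 16 → Q
  i=29: T-O =  5 → F
  shifts repeat with period 6: FVXCQF

FVXCQF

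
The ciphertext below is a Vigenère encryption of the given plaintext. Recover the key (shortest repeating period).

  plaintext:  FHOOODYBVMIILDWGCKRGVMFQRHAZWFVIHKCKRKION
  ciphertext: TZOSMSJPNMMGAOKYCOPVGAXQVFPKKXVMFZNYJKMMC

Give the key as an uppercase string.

OSAEYPL

  i= 0: T-F = 14 → O
  i= 1: Z-H = 18 → S
  i= 2: O-O =  0 → A
  i= 3: S-O =  4 → E
  i= 4: M-O = 24 → Y
  i= 5: S-D = 15 → P
  i= 6: J-Y = 11 → L
  i= 7: P-B = 14 → O
  i= 8: N-V = 18 → S
  i= 9: M-M =  0 → A
  i=10: M-I =  4 → E
  i=11: G-I = 24 → Y
  i=12: A-L = 15 → P
  i=13: O-D = 11 → L
  i=14: K-W = 14 → O
  i=15: Y-G = 18 → S
  i=16: C-C =  0 → A
  i=17: O-K =  4 → E
  i=18: P-R = 24 → Y
  i=19: V-G = 15 → P
  i=20: G-V = 11 → L
  i=21: A-M = 14 → O
  i=22: X-F = 18 → S
  i=23: Q-Q =  0 → A
  i=24: V-R =  4 → E
  i=25: F-H = 24 → Y
  i=26: P-A = 15 → P
  i=27: K-Z = 11 → L
  i=28: K-W = 14 → O
  i=29: X-F = 18 → S
  i=30: V-V =  0 → A
  i=31: M-I =  4 → E
  i=32: F-H = 24 → Y
  i=33: Z-K = 15 → P
  i=34: N-C = 11 → L
  i=35: Y-K = 14 → O
  i=36: J-R = 18 → S
  i=37: K-K =  0 → A
  i=38: M-I =  4 → E
  i=39: M-O = 24 → Y
  i=40: C-N = 15 → P
  shifts repeat with period 7: OSAEYPL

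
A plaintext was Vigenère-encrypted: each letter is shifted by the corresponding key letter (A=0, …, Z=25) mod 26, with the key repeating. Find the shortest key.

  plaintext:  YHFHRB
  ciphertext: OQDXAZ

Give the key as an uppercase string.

  i= 0: O-Y = 16 → Q
  i= 1: Q-H =  9 → J
  i= 2: D-F = 24 → Y
  i= 3: X-H = 16 → Q
  i= 4: A-R =  9 → J
  i= 5: Z-B = 24 → Y
  shifts repeat with period 3: QJY

QJY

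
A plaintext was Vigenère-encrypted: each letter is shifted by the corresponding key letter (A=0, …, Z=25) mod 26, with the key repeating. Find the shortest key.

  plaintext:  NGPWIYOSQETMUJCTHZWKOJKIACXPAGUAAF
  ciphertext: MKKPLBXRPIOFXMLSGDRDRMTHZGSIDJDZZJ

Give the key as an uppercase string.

ZEVTDDJZ

  i= 0: M-N = 25 → Z
  i= 1: K-G =  4 → E
  i= 2: K-P = 21 → V
  i= 3: P-W = 19 → T
  i= 4: L-I =  3 → D
  i= 5: B-Y =  3 → D
  i= 6: X-O =  9 → J
  i= 7: R-S = 25 → Z
  i= 8: P-Q = 25 → Z
  i= 9: I-E =  4 → E
  i=10: O-T = 21 → V
  i=11: F-M = 19 → T
  i=12: X-U =  3 → D
  i=13: M-J =  3 → D
  i=14: L-C =  9 → J
  i=15: S-T = 25 → Z
  i=16: G-H = 25 → Z
  i=17: D-Z =  4 → E
  i=18: R-W = 21 → V
  i=19: D-K = 19 → T
  i=20: R-O =  3 → D
  i=21: M-J =  3 → D
  i=22: T-K =  9 → J
  i=23: H-I = 25 → Z
  i=24: Z-A = 25 → Z
  i=25: G-C =  4 → E
  i=26: S-X = 21 → V
  i=27: I-P = 19 → T
  i=28: D-A =  3 → D
  i=29: J-G =  3 → D
  i=30: D-U =  9 → J
  i=31: Z-A = 25 → Z
  i=32: Z-A = 25 → Z
  i=33: J-F =  4 → E
  shifts repeat with period 8: ZEVTDDJZ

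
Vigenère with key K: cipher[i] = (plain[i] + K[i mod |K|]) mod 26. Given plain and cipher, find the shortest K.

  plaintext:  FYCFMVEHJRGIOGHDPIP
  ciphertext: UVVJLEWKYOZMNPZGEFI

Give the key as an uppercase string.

PXTEZJSD

  i= 0: U-F = 15 → P
  i= 1: V-Y = 23 → X
  i= 2: V-C = 19 → T
  i= 3: J-F =  4 → E
  i= 4: L-M = 25 → Z
  i= 5: E-V =  9 → J
  i= 6: W-E = 18 → S
  i= 7: K-H =  3 → D
  i= 8: Y-J = 15 → P
  i= 9: O-R = 23 → X
  i=10: Z-G = 19 → T
  i=11: M-I =  4 → E
  i=12: N-O = 25 → Z
  i=13: P-G =  9 → J
  i=14: Z-H = 18 → S
  i=15: G-D =  3 → D
  i=16: E-P = 15 → P
  i=17: F-I = 23 → X
  i=18: I-P = 19 → T
  shifts repeat with period 8: PXTEZJSD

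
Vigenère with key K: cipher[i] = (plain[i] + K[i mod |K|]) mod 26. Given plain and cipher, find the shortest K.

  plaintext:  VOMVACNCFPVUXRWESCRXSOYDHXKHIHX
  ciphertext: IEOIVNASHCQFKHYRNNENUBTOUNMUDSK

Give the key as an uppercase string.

  i= 0: I-V = 13 → N
  i= 1: E-O = 16 → Q
  i= 2: O-M =  2 → C
  i= 3: I-V = 13 → N
  i= 4: V-A = 21 → V
  i= 5: N-C = 11 → L
  i= 6: A-N = 13 → N
  i= 7: S-C = 16 → Q
  i= 8: H-F =  2 → C
  i= 9: C-P = 13 → N
  i=10: Q-V = 21 → V
  i=11: F-U = 11 → L
  i=12: K-X = 13 → N
  i=13: H-R = 16 → Q
  i=14: Y-W =  2 → C
  i=15: R-E = 13 → N
  i=16: N-S = 21 → V
  i=17: N-C = 11 → L
  i=18: E-R = 13 → N
  i=19: N-X = 16 → Q
  i=20: U-S =  2 → C
  i=21: B-O = 13 → N
  i=22: T-Y = 21 → V
  i=23: O-D = 11 → L
  i=24: U-H = 13 → N
  i=25: N-X = 16 → Q
  i=26: M-K =  2 → C
  i=27: U-H = 13 → N
  i=28: D-I = 21 → V
  i=29: S-H = 11 → L
  i=30: K-X = 13 → N
  shifts repeat with period 6: NQCNVL

NQCNVL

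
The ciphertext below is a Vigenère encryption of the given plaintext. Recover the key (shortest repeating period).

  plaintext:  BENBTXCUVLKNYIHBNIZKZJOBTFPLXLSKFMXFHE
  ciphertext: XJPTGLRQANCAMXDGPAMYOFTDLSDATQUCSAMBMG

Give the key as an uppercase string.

WFCSNOP

  i= 0: X-B = 22 → W
  i= 1: J-E =  5 → F
  i= 2: P-N =  2 → C
  i= 3: T-B = 18 → S
  i= 4: G-T = 13 → N
  i= 5: L-X = 14 → O
  i= 6: R-C = 15 → P
  i= 7: Q-U = 22 → W
  i= 8: A-V =  5 → F
  i= 9: N-L =  2 → C
  i=10: C-K = 18 → S
  i=11: A-N = 13 → N
  i=12: M-Y = 14 → O
  i=13: X-I = 15 → P
  i=14: D-H = 22 → W
  i=15: G-B =  5 → F
  i=16: P-N =  2 → C
  i=17: A-I = 18 → S
  i=18: M-Z = 13 → N
  i=19: Y-K = 14 → O
  i=20: O-Z = 15 → P
  i=21: F-J = 22 → W
  i=22: T-O =  5 → F
  i=23: D-B =  2 → C
  i=24: L-T = 18 → S
  i=25: S-F = 13 → N
  i=26: D-P = 14 → O
  i=27: A-L = 15 → P
  i=28: T-X = 22 → W
  i=29: Q-L =  5 → F
  i=30: U-S =  2 → C
  i=31: C-K = 18 → S
  i=32: S-F = 13 → N
  i=33: A-M = 14 → O
  i=34: M-X = 15 → P
  i=35: B-F = 22 → W
  i=36: M-H =  5 → F
  i=37: G-E =  2 → C
  shifts repeat with period 7: WFCSNOP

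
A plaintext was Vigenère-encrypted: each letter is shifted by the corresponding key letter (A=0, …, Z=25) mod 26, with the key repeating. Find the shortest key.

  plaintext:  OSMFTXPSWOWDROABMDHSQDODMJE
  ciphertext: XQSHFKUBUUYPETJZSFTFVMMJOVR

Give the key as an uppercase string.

  i= 0: X-O =  9 → J
  i= 1: Q-S = 24 → Y
  i= 2: S-M =  6 → G
  i= 3: H-F =  2 → C
  i= 4: F-T = 12 → M
  i= 5: K-X = 13 → N
  i= 6: U-P =  5 → F
  i= 7: B-S =  9 → J
  i= 8: U-W = 24 → Y
  i= 9: U-O =  6 → G
  i=10: Y-W =  2 → C
  i=11: P-D = 12 → M
  i=12: E-R = 13 → N
  i=13: T-O =  5 → F
  i=14: J-A =  9 → J
  i=15: Z-B = 24 → Y
  i=16: S-M =  6 → G
  i=17: F-D =  2 → C
  i=18: T-H = 12 → M
  i=19: F-S = 13 → N
  i=20: V-Q =  5 → F
  i=21: M-D =  9 → J
  i=22: M-O = 24 → Y
  i=23: J-D =  6 → G
  i=24: O-M =  2 → C
  i=25: V-J = 12 → M
  i=26: R-E = 13 → N
  shifts repeat with period 7: JYGCMNF

JYGCMNF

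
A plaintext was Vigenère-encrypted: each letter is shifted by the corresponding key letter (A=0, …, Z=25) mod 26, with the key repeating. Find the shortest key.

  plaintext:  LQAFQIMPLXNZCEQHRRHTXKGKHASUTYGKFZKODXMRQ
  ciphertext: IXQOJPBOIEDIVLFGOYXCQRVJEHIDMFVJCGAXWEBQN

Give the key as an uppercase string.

  i= 0: I-L = 23 → X
  i= 1: X-Q =  7 → H
  i= 2: Q-A = 16 → Q
  i= 3: O-F =  9 → J
  i= 4: J-Q = 19 → T
  i= 5: P-I =  7 → H
  i= 6: B-M = 15 → P
  i= 7: O-P = 25 → Z
  i= 8: I-L = 23 → X
  i= 9: E-X =  7 → H
  i=10: D-N = 16 → Q
  i=11: I-Z =  9 → J
  i=12: V-C = 19 → T
  i=13: L-E =  7 → H
  i=14: F-Q = 15 → P
  i=15: G-H = 25 → Z
  i=16: O-R = 23 → X
  i=17: Y-R =  7 → H
  i=18: X-H = 16 → Q
  i=19: C-T =  9 → J
  i=20: Q-X = 19 → T
  i=21: R-K =  7 → H
  i=22: V-G = 15 → P
  i=23: J-K = 25 → Z
  i=24: E-H = 23 → X
  i=25: H-A =  7 → H
  i=26: I-S = 16 → Q
  i=27: D-U =  9 → J
  i=28: M-T = 19 → T
  i=29: F-Y =  7 → H
  i=30: V-G = 15 → P
  i=31: J-K = 25 → Z
  i=32: C-F = 23 → X
  i=33: G-Z =  7 → H
  i=34: A-K = 16 → Q
  i=35: X-O =  9 → J
  i=36: W-D = 19 → T
  i=37: E-X =  7 → H
  i=38: B-M = 15 → P
  i=39: Q-R = 25 → Z
  i=40: N-Q = 23 → X
  shifts repeat with period 8: XHQJTHPZ

XHQJTHPZ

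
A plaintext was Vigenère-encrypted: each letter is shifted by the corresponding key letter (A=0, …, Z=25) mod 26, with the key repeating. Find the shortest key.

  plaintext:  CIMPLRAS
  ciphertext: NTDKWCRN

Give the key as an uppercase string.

LLRV

  i= 0: N-C = 11 → L
  i= 1: T-I = 11 → L
  i= 2: D-M = 17 → R
  i= 3: K-P = 21 → V
  i= 4: W-L = 11 → L
  i= 5: C-R = 11 → L
  i= 6: R-A = 17 → R
  i= 7: N-S = 21 → V
  shifts repeat with period 4: LLRV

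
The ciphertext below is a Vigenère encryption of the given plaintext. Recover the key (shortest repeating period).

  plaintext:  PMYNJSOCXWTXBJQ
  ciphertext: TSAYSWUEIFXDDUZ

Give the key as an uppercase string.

EGCLJ

  i= 0: T-P =  4 → E
  i= 1: S-M =  6 → G
  i= 2: A-Y =  2 → C
  i= 3: Y-N = 11 → L
  i= 4: S-J =  9 → J
  i= 5: W-S =  4 → E
  i= 6: U-O =  6 → G
  i= 7: E-C =  2 → C
  i= 8: I-X = 11 → L
  i= 9: F-W =  9 → J
  i=10: X-T =  4 → E
  i=11: D-X =  6 → G
  i=12: D-B =  2 → C
  i=13: U-J = 11 → L
  i=14: Z-Q =  9 → J
  shifts repeat with period 5: EGCLJ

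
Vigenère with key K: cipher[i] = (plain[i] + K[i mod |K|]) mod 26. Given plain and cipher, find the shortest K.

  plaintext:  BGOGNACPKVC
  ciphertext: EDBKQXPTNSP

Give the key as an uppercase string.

  i= 0: E-B =  3 → D
  i= 1: D-G = 23 → X
  i= 2: B-O = 13 → N
  i= 3: K-G =  4 → E
  i= 4: Q-N =  3 → D
  i= 5: X-A = 23 → X
  i= 6: P-C = 13 → N
  i= 7: T-P =  4 → E
  i= 8: N-K =  3 → D
  i= 9: S-V = 23 → X
  i=10: P-C = 13 → N
  shifts repeat with period 4: DXNE

DXNE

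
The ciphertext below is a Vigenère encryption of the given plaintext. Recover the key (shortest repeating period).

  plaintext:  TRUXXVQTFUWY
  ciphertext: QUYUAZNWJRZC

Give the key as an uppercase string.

  i= 0: Q-T = 23 → X
  i= 1: U-R =  3 → D
  i= 2: Y-U =  4 → E
  i= 3: U-X = 23 → X
  i= 4: A-X =  3 → D
  i= 5: Z-V =  4 → E
  i= 6: N-Q = 23 → X
  i= 7: W-T =  3 → D
  i= 8: J-F =  4 → E
  i= 9: R-U = 23 → X
  i=10: Z-W =  3 → D
  i=11: C-Y =  4 → E
  shifts repeat with period 3: XDE

XDE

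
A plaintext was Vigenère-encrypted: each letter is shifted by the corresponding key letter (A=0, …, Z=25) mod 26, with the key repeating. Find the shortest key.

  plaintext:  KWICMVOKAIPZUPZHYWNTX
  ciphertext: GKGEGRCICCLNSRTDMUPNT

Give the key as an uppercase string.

  i= 0: G-K = 22 → W
  i= 1: K-W = 14 → O
  i= 2: G-I = 24 → Y
  i= 3: E-C =  2 → C
  i= 4: G-M = 20 → U
  i= 5: R-V = 22 → W
  i= 6: C-O = 14 → O
  i= 7: I-K = 24 → Y
  i= 8: C-A =  2 → C
  i= 9: C-I = 20 → U
  i=10: L-P = 22 → W
  i=11: N-Z = 14 → O
  i=12: S-U = 24 → Y
  i=13: R-P =  2 → C
  i=14: T-Z = 20 → U
  i=15: D-H = 22 → W
  i=16: M-Y = 14 → O
  i=17: U-W = 24 → Y
  i=18: P-N =  2 → C
  i=19: N-T = 20 → U
  i=20: T-X = 22 → W
  shifts repeat with period 5: WOYCU

WOYCU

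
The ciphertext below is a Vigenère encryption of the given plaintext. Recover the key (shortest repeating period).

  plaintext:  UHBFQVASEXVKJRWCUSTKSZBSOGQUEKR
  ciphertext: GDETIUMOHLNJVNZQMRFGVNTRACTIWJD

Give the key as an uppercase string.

MWDOSZ

  i= 0: G-U = 12 → M
  i= 1: D-H = 22 → W
  i= 2: E-B =  3 → D
  i= 3: T-F = 14 → O
  i= 4: I-Q = 18 → S
  i= 5: U-V = 25 → Z
  i= 6: M-A = 12 → M
  i= 7: O-S = 22 → W
  i= 8: H-E =  3 → D
  i= 9: L-X = 14 → O
  i=10: N-V = 18 → S
  i=11: J-K = 25 → Z
  i=12: V-J = 12 → M
  i=13: N-R = 22 → W
  i=14: Z-W =  3 → D
  i=15: Q-C = 14 → O
  i=16: M-U = 18 → S
  i=17: R-S = 25 → Z
  i=18: F-T = 12 → M
  i=19: G-K = 22 → W
  i=20: V-S =  3 → D
  i=21: N-Z = 14 → O
  i=22: T-B = 18 → S
  i=23: R-S = 25 → Z
  i=24: A-O = 12 → M
  i=25: C-G = 22 → W
  i=26: T-Q =  3 → D
  i=27: I-U = 14 → O
  i=28: W-E = 18 → S
  i=29: J-K = 25 → Z
  i=30: D-R = 12 → M
  shifts repeat with period 6: MWDOSZ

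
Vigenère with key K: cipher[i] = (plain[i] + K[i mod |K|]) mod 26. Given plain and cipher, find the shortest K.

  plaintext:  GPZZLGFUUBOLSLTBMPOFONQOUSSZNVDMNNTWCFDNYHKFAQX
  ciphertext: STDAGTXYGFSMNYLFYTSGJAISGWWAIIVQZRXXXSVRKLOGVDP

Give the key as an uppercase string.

  i= 0: S-G = 12 → M
  i= 1: T-P =  4 → E
  i= 2: D-Z =  4 → E
  i= 3: A-Z =  1 → B
  i= 4: G-L = 21 → V
  i= 5: T-G = 13 → N
  i= 6: X-F = 18 → S
  i= 7: Y-U =  4 → E
  i= 8: G-U = 12 → M
  i= 9: F-B =  4 → E
  i=10: S-O =  4 → E
  i=11: M-L =  1 → B
  i=12: N-S = 21 → V
  i=13: Y-L = 13 → N
  i=14: L-T = 18 → S
  i=15: F-B =  4 → E
  i=16: Y-M = 12 → M
  i=17: T-P =  4 → E
  i=18: S-O =  4 → E
  i=19: G-F =  1 → B
  i=20: J-O = 21 → V
  i=21: A-N = 13 → N
  i=22: I-Q = 18 → S
  i=23: S-O =  4 → E
  i=24: G-U = 12 → M
  i=25: W-S =  4 → E
  i=26: W-S =  4 → E
  i=27: A-Z =  1 → B
  i=28: I-N = 21 → V
  i=29: I-V = 13 → N
  i=30: V-D = 18 → S
  i=31: Q-M =  4 → E
  i=32: Z-N = 12 → M
  i=33: R-N =  4 → E
  i=34: X-T =  4 → E
  i=35: X-W =  1 → B
  i=36: X-C = 21 → V
  i=37: S-F = 13 → N
  i=38: V-D = 18 → S
  i=39: R-N =  4 → E
  i=40: K-Y = 12 → M
  i=41: L-H =  4 → E
  i=42: O-K =  4 → E
  i=43: G-F =  1 → B
  i=44: V-A = 21 → V
  i=45: D-Q = 13 → N
  i=46: P-X = 18 → S
  shifts repeat with period 8: MEEBVNSE

MEEBVNSE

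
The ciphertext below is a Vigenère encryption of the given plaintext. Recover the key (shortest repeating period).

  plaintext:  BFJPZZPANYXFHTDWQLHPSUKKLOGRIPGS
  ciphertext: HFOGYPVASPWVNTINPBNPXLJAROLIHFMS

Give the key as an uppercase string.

GAFRZQ

  i= 0: H-B =  6 → G
  i= 1: F-F =  0 → A
  i= 2: O-J =  5 → F
  i= 3: G-P = 17 → R
  i= 4: Y-Z = 25 → Z
  i= 5: P-Z = 16 → Q
  i= 6: V-P =  6 → G
  i= 7: A-A =  0 → A
  i= 8: S-N =  5 → F
  i= 9: P-Y = 17 → R
  i=10: W-X = 25 → Z
  i=11: V-F = 16 → Q
  i=12: N-H =  6 → G
  i=13: T-T =  0 → A
  i=14: I-D =  5 → F
  i=15: N-W = 17 → R
  i=16: P-Q = 25 → Z
  i=17: B-L = 16 → Q
  i=18: N-H =  6 → G
  i=19: P-P =  0 → A
  i=20: X-S =  5 → F
  i=21: L-U = 17 → R
  i=22: J-K = 25 → Z
  i=23: A-K = 16 → Q
  i=24: R-L =  6 → G
  i=25: O-O =  0 → A
  i=26: L-G =  5 → F
  i=27: I-R = 17 → R
  i=28: H-I = 25 → Z
  i=29: F-P = 16 → Q
  i=30: M-G =  6 → G
  i=31: S-S =  0 → A
  shifts repeat with period 6: GAFRZQ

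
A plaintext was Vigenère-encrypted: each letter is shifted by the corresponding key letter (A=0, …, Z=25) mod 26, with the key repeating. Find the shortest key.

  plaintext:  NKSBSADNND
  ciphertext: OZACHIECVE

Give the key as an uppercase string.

BPI

  i= 0: O-N =  1 → B
  i= 1: Z-K = 15 → P
  i= 2: A-S =  8 → I
  i= 3: C-B =  1 → B
  i= 4: H-S = 15 → P
  i= 5: I-A =  8 → I
  i= 6: E-D =  1 → B
  i= 7: C-N = 15 → P
  i= 8: V-N =  8 → I
  i= 9: E-D =  1 → B
  shifts repeat with period 3: BPI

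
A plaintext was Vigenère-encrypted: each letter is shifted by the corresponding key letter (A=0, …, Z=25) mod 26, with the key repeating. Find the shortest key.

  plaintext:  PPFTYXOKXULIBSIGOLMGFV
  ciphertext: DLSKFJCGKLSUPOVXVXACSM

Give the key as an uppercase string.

OWNRHM

  i= 0: D-P = 14 → O
  i= 1: L-P = 22 → W
  i= 2: S-F = 13 → N
  i= 3: K-T = 17 → R
  i= 4: F-Y =  7 → H
  i= 5: J-X = 12 → M
  i= 6: C-O = 14 → O
  i= 7: G-K = 22 → W
  i= 8: K-X = 13 → N
  i= 9: L-U = 17 → R
  i=10: S-L =  7 → H
  i=11: U-I = 12 → M
  i=12: P-B = 14 → O
  i=13: O-S = 22 → W
  i=14: V-I = 13 → N
  i=15: X-G = 17 → R
  i=16: V-O =  7 → H
  i=17: X-L = 12 → M
  i=18: A-M = 14 → O
  i=19: C-G = 22 → W
  i=20: S-F = 13 → N
  i=21: M-V = 17 → R
  shifts repeat with period 6: OWNRHM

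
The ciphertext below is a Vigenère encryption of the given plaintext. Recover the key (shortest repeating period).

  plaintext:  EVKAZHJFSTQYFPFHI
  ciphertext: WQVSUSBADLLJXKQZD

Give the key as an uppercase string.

SVL

  i= 0: W-E = 18 → S
  i= 1: Q-V = 21 → V
  i= 2: V-K = 11 → L
  i= 3: S-A = 18 → S
  i= 4: U-Z = 21 → V
  i= 5: S-H = 11 → L
  i= 6: B-J = 18 → S
  i= 7: A-F = 21 → V
  i= 8: D-S = 11 → L
  i= 9: L-T = 18 → S
  i=10: L-Q = 21 → V
  i=11: J-Y = 11 → L
  i=12: X-F = 18 → S
  i=13: K-P = 21 → V
  i=14: Q-F = 11 → L
  i=15: Z-H = 18 → S
  i=16: D-I = 21 → V
  shifts repeat with period 3: SVL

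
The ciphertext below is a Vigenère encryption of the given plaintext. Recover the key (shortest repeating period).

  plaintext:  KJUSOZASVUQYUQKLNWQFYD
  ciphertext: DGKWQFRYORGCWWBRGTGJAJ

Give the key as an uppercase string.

  i= 0: D-K = 19 → T
  i= 1: G-J = 23 → X
  i= 2: K-U = 16 → Q
  i= 3: W-S =  4 → E
  i= 4: Q-O =  2 → C
  i= 5: F-Z =  6 → G
  i= 6: R-A = 17 → R
  i= 7: Y-S =  6 → G
  i= 8: O-V = 19 → T
  i= 9: R-U = 23 → X
  i=10: G-Q = 16 → Q
  i=11: C-Y =  4 → E
  i=12: W-U =  2 → C
  i=13: W-Q =  6 → G
  i=14: B-K = 17 → R
  i=15: R-L =  6 → G
  i=16: G-N = 19 → T
  i=17: T-W = 23 → X
  i=18: G-Q = 16 → Q
  i=19: J-F =  4 → E
  i=20: A-Y =  2 → C
  i=21: J-D =  6 → G
  shifts repeat with period 8: TXQECGRG

TXQECGRG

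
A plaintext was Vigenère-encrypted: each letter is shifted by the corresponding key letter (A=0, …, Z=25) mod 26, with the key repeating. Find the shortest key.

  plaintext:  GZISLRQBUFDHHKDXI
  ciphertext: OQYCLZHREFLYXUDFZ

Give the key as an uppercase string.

IRQKA

  i= 0: O-G =  8 → I
  i= 1: Q-Z = 17 → R
  i= 2: Y-I = 16 → Q
  i= 3: C-S = 10 → K
  i= 4: L-L =  0 → A
  i= 5: Z-R =  8 → I
  i= 6: H-Q = 17 → R
  i= 7: R-B = 16 → Q
  i= 8: E-U = 10 → K
  i= 9: F-F =  0 → A
  i=10: L-D =  8 → I
  i=11: Y-H = 17 → R
  i=12: X-H = 16 → Q
  i=13: U-K = 10 → K
  i=14: D-D =  0 → A
  i=15: F-X =  8 → I
  i=16: Z-I = 17 → R
  shifts repeat with period 5: IRQKA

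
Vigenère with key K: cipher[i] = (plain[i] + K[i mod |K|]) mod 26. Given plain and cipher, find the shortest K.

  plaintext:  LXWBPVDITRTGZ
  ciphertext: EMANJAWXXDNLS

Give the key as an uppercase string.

TPEMUF

  i= 0: E-L = 19 → T
  i= 1: M-X = 15 → P
  i= 2: A-W =  4 → E
  i= 3: N-B = 12 → M
  i= 4: J-P = 20 → U
  i= 5: A-V =  5 → F
  i= 6: W-D = 19 → T
  i= 7: X-I = 15 → P
  i= 8: X-T =  4 → E
  i= 9: D-R = 12 → M
  i=10: N-T = 20 → U
  i=11: L-G =  5 → F
  i=12: S-Z = 19 → T
  shifts repeat with period 6: TPEMUF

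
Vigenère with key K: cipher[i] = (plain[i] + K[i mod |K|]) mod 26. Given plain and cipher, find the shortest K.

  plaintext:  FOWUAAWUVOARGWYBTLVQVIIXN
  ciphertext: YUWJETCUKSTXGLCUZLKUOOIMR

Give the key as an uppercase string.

TGAPE

  i= 0: Y-F = 19 → T
  i= 1: U-O =  6 → G
  i= 2: W-W =  0 → A
  i= 3: J-U = 15 → P
  i= 4: E-A =  4 → E
  i= 5: T-A = 19 → T
  i= 6: C-W =  6 → G
  i= 7: U-U =  0 → A
  i= 8: K-V = 15 → P
  i= 9: S-O =  4 → E
  i=10: T-A = 19 → T
  i=11: X-R =  6 → G
  i=12: G-G =  0 → A
  i=13: L-W = 15 → P
  i=14: C-Y =  4 → E
  i=15: U-B = 19 → T
  i=16: Z-T =  6 → G
  i=17: L-L =  0 → A
  i=18: K-V = 15 → P
  i=19: U-Q =  4 → E
  i=20: O-V = 19 → T
  i=21: O-I =  6 → G
  i=22: I-I =  0 → A
  i=23: M-X = 15 → P
  i=24: R-N =  4 → E
  shifts repeat with period 5: TGAPE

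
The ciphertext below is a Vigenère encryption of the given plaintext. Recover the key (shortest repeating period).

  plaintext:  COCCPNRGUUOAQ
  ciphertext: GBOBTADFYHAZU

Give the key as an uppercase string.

ENMZ

  i= 0: G-C =  4 → E
  i= 1: B-O = 13 → N
  i= 2: O-C = 12 → M
  i= 3: B-C = 25 → Z
  i= 4: T-P =  4 → E
  i= 5: A-N = 13 → N
  i= 6: D-R = 12 → M
  i= 7: F-G = 25 → Z
  i= 8: Y-U =  4 → E
  i= 9: H-U = 13 → N
  i=10: A-O = 12 → M
  i=11: Z-A = 25 → Z
  i=12: U-Q =  4 → E
  shifts repeat with period 4: ENMZ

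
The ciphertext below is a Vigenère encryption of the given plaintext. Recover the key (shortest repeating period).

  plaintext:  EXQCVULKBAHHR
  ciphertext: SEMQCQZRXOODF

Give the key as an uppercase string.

  i= 0: S-E = 14 → O
  i= 1: E-X =  7 → H
  i= 2: M-Q = 22 → W
  i= 3: Q-C = 14 → O
  i= 4: C-V =  7 → H
  i= 5: Q-U = 22 → W
  i= 6: Z-L = 14 → O
  i= 7: R-K =  7 → H
  i= 8: X-B = 22 → W
  i= 9: O-A = 14 → O
  i=10: O-H =  7 → H
  i=11: D-H = 22 → W
  i=12: F-R = 14 → O
  shifts repeat with period 3: OHW

OHW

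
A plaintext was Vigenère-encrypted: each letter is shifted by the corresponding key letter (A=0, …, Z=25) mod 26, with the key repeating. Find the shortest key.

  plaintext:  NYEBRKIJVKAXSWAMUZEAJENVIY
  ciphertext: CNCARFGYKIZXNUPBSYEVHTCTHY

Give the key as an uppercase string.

PPYZAVY

  i= 0: C-N = 15 → P
  i= 1: N-Y = 15 → P
  i= 2: C-E = 24 → Y
  i= 3: A-B = 25 → Z
  i= 4: R-R =  0 → A
  i= 5: F-K = 21 → V
  i= 6: G-I = 24 → Y
  i= 7: Y-J = 15 → P
  i= 8: K-V = 15 → P
  i= 9: I-K = 24 → Y
  i=10: Z-A = 25 → Z
  i=11: X-X =  0 → A
  i=12: N-S = 21 → V
  i=13: U-W = 24 → Y
  i=14: P-A = 15 → P
  i=15: B-M = 15 → P
  i=16: S-U = 24 → Y
  i=17: Y-Z = 25 → Z
  i=18: E-E =  0 → A
  i=19: V-A = 21 → V
  i=20: H-J = 24 → Y
  i=21: T-E = 15 → P
  i=22: C-N = 15 → P
  i=23: T-V = 24 → Y
  i=24: H-I = 25 → Z
  i=25: Y-Y =  0 → A
  shifts repeat with period 7: PPYZAVY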